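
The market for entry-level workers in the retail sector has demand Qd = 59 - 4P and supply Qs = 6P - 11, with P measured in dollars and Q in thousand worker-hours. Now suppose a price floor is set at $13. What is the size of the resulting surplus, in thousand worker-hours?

60

In a free market, 59 - 4P = 6P - 11 gives the equilibrium P* = 7, Q* = 31.
Since 13 > 7, the floor is binding.
At P = 13: Qd = 59 - 4·13 = 7 and Qs = 6·13 - 11 = 67.
Surplus = Qs - Qd = 67 - 7 = 60.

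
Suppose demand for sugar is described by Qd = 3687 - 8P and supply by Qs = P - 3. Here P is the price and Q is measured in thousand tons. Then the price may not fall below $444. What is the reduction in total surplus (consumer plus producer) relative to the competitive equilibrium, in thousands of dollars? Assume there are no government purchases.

41616

In a free market, 3687 - 8P = P - 3 gives the equilibrium P* = 410, Q* = 407.
Since 444 > 410, the floor is binding.
At P = 444: Qd = 3687 - 8·444 = 135 and Qs = 444 - 3 = 441.
Quantity traded falls to 135. At Q = 135 the demand price is (3687 - 135)/8 = 444 and the supply price is 3 + 135 = 138.
Deadweight loss = ½ · (444 - 138) · (407 - 135) = ½ · 306 · 272 = 41616.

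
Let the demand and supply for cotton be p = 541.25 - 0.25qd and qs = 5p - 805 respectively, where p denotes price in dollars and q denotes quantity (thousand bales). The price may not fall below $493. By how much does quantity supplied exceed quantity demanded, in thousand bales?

1467

Rearranging demand gives qd = 2165 - 4p. Equilibrium: 2165 - 4p = 5p - 805, so 2970 = 9p and p* = 330, q* = 845.
Since 493 > 330, the floor is binding.
At p = 493: qd = 2165 - 4·493 = 193 and qs = 5·493 - 805 = 1660.
Surplus = qs - qd = 1660 - 193 = 1467.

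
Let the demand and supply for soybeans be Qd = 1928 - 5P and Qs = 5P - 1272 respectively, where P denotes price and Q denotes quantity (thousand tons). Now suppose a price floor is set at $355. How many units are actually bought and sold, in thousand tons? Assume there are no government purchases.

Equilibrium: 1928 - 5P = 5P - 1272, so 3200 = 10P and P* = 320, Q* = 328.
Since 355 > 320, the floor is binding.
At P = 355: Qd = 1928 - 5·355 = 153 and Qs = 5·355 - 1272 = 503.
The quantity actually transacted is the short side, demand: 153.

153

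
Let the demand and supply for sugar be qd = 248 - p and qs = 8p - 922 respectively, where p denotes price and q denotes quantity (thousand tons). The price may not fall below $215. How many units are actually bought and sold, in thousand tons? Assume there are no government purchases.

33

Equilibrium: 248 - p = 8p - 922, so 1170 = 9p and p* = 130, q* = 118.
Because the floor (215) lies above the market-clearing price, it is binding.
At p = 215: qd = 248 - 215 = 33 and qs = 8·215 - 922 = 798.
The quantity actually transacted is the short side, demand: 33.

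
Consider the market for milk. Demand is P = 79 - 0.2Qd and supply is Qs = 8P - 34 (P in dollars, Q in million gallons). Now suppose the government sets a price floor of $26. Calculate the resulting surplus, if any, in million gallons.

Rearranging demand gives Qd = 395 - 5P. Without the control the market clears where 395 - 5P = 8P - 34, i.e. P* = 33 and Q* = 230.
Since 26 is below P* = 33, the floor does not bind and the free-market outcome prevails.
Since the control does not bind, there is no surplus.

0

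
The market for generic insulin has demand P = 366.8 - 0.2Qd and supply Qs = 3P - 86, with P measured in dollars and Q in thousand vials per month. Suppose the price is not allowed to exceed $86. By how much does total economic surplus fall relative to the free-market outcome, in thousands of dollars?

Rearranging demand gives Qd = 1834 - 5P. In a free market, 1834 - 5P = 3P - 86 gives the equilibrium P* = 240, Q* = 634.
Since 86 < 240, the ceiling is binding.
At P = 86: Qd = 1834 - 5·86 = 1404 and Qs = 3·86 - 86 = 172.
Quantity traded falls to 172. At Q = 172 the demand price is (1834 - 172)/5 = 332.4 and the supply price is (86 + 172)/3 = 86.
Deadweight loss = ½ · (332.4 - 86) · (634 - 172) = ½ · 246.4 · 462 = 56918.4.

56918.4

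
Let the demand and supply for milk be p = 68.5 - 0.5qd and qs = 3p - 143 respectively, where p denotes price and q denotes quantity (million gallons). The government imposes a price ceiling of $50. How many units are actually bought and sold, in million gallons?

Rearranging demand gives qd = 137 - 2p. Setting quantity demanded equal to quantity supplied, 137 - 2p = 3p - 143, gives p* = 56 and q* = 25.
Since 50 < 56, the ceiling is binding.
At p = 50: qd = 137 - 2·50 = 37 and qs = 3·50 - 143 = 7.
The quantity actually transacted is the short side, supply: 7.

7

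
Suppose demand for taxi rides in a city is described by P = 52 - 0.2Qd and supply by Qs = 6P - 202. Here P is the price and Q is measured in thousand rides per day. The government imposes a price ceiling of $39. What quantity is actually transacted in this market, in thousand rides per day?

32

Rearranging demand gives Qd = 260 - 5P. In a free market, 260 - 5P = 6P - 202 gives the equilibrium P* = 42, Q* = 50.
Because the ceiling (39) lies below the market-clearing price, it is binding.
At P = 39: Qd = 260 - 5·39 = 65 and Qs = 6·39 - 202 = 32.
The quantity actually transacted is the short side, supply: 32.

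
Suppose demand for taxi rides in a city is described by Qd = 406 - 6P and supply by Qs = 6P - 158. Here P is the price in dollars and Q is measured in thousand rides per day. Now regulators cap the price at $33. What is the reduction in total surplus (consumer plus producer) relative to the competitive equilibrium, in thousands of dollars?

1176

In a free market, 406 - 6P = 6P - 158 gives the equilibrium P* = 47, Q* = 124.
Because the ceiling (33) lies below the market-clearing price, it is binding.
At P = 33: Qd = 406 - 6·33 = 208 and Qs = 6·33 - 158 = 40.
Quantity traded falls to 40. At Q = 40 the demand price is (406 - 40)/6 = 61 and the supply price is (158 + 40)/6 = 33.
Deadweight loss = ½ · (61 - 33) · (124 - 40) = ½ · 28 · 84 = 1176.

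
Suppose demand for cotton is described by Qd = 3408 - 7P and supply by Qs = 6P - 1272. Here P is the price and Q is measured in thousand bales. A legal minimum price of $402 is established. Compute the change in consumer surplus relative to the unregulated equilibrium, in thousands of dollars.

Equilibrium: 3408 - 7P = 6P - 1272, so 4680 = 13P and P* = 360, Q* = 888.
Because the floor (402) lies above the market-clearing price, it is binding.
At P = 402: Qd = 3408 - 7·402 = 594 and Qs = 6·402 - 1272 = 1140.
Consumer surplus without the control is ½ · (3408/7 - 360) · 888 = 394272/7.
With the floor, consumers buy 594 units at 402, so CS = ½ · (3408/7 - 402) · 594 = 176418/7.
Change in consumer surplus = 176418/7 - 394272/7 = -31122.

-31122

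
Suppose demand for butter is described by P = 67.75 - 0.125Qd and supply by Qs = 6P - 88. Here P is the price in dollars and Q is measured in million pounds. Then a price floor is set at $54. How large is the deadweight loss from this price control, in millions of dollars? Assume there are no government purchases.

Rearranging demand gives Qd = 542 - 8P. Setting quantity demanded equal to quantity supplied, 542 - 8P = 6P - 88, gives P* = 45 and Q* = 182.
Because the floor (54) lies above the market-clearing price, it is binding.
At P = 54: Qd = 542 - 8·54 = 110 and Qs = 6·54 - 88 = 236.
Quantity traded falls to 110. At Q = 110 the demand price is (542 - 110)/8 = 54 and the supply price is (88 + 110)/6 = 33.
Deadweight loss = ½ · (54 - 33) · (182 - 110) = ½ · 21 · 72 = 756.

756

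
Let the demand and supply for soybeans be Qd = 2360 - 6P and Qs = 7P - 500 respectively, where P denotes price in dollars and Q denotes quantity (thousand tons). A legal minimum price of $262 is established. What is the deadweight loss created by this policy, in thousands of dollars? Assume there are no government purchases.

Equilibrium: 2360 - 6P = 7P - 500, so 2860 = 13P and P* = 220, Q* = 1040.
The floor of 262 is above the equilibrium price 220, so it binds.
At P = 262: Qd = 2360 - 6·262 = 788 and Qs = 7·262 - 500 = 1334.
Quantity traded falls to 788. At Q = 788 the demand price is (2360 - 788)/6 = 262 and the supply price is (500 + 788)/7 = 184.
Deadweight loss = ½ · (262 - 184) · (1040 - 788) = ½ · 78 · 252 = 9828.

9828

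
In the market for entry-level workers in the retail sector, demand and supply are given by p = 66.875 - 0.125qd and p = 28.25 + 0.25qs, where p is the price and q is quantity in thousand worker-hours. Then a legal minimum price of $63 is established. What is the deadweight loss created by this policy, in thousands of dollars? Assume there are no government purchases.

972

Rearranging demand gives qd = 535 - 8p; rearranging supply gives qs = 4p - 113. Without the control the market clears where 535 - 8p = 4p - 113, i.e. p* = 54 and q* = 103.
Because the floor (63) lies above the market-clearing price, it is binding.
At p = 63: qd = 535 - 8·63 = 31 and qs = 4·63 - 113 = 139.
Quantity traded falls to 31. At q = 31 the demand price is (535 - 31)/8 = 63 and the supply price is (113 + 31)/4 = 36.
Deadweight loss = ½ · (63 - 36) · (103 - 31) = ½ · 27 · 72 = 972.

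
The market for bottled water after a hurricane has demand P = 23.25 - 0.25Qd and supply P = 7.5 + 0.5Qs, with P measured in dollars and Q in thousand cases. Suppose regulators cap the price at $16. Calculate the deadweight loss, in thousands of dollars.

Rearranging demand gives Qd = 93 - 4P; rearranging supply gives Qs = 2P - 15. Equilibrium: 93 - 4P = 2P - 15, so 108 = 6P and P* = 18, Q* = 21.
Because the ceiling (16) lies below the market-clearing price, it is binding.
At P = 16: Qd = 93 - 4·16 = 29 and Qs = 2·16 - 15 = 17.
Quantity traded falls to 17. At Q = 17 the demand price is (93 - 17)/4 = 19 and the supply price is (15 + 17)/2 = 16.
Deadweight loss = ½ · (19 - 16) · (21 - 17) = ½ · 3 · 4 = 6.

6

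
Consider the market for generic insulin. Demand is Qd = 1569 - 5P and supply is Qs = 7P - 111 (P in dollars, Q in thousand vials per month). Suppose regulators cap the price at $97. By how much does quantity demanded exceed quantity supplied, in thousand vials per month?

516

Without the control the market clears where 1569 - 5P = 7P - 111, i.e. P* = 140 and Q* = 869.
Because the ceiling (97) lies below the market-clearing price, it is binding.
At P = 97: Qd = 1569 - 5·97 = 1084 and Qs = 7·97 - 111 = 568.
Shortage = Qd - Qs = 1084 - 568 = 516.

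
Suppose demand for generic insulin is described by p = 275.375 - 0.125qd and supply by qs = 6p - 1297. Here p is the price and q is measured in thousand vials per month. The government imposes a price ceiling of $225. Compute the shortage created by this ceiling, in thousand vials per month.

Rearranging demand gives qd = 2203 - 8p. Without the control the market clears where 2203 - 8p = 6p - 1297, i.e. p* = 250 and q* = 203.
Because the ceiling (225) lies below the market-clearing price, it is binding.
At p = 225: qd = 2203 - 8·225 = 403 and qs = 6·225 - 1297 = 53.
Shortage = qd - qs = 403 - 53 = 350.

350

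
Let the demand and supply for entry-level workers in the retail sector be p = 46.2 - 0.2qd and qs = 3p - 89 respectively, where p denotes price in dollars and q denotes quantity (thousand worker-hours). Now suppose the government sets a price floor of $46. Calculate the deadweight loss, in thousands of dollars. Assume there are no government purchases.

Rearranging demand gives qd = 231 - 5p. Setting quantity demanded equal to quantity supplied, 231 - 5p = 3p - 89, gives p* = 40 and q* = 31.
Because the floor (46) lies above the market-clearing price, it is binding.
At p = 46: qd = 231 - 5·46 = 1 and qs = 3·46 - 89 = 49.
Quantity traded falls to 1. At q = 1 the demand price is (231 - 1)/5 = 46 and the supply price is (89 + 1)/3 = 30.
Deadweight loss = ½ · (46 - 30) · (31 - 1) = ½ · 16 · 30 = 240.

240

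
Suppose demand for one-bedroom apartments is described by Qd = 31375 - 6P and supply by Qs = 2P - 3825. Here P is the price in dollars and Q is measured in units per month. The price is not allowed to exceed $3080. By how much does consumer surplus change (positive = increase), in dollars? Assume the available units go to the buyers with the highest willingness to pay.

2501400

Without the control the market clears where 31375 - 6P = 2P - 3825, i.e. P* = 4400 and Q* = 4975.
Since 3080 < 4400, the ceiling is binding.
At P = 3080: Qd = 31375 - 6·3080 = 12895 and Qs = 2·3080 - 3825 = 2335.
Consumer surplus without the control is ½ · (31375/6 - 4400) · 4975 = 24750625/12.
With the ceiling, 2335 units are sold at 3080 (assume they go to the highest-value buyers). The demand price at Q = 2335 is 4840, so CS = ½ · [(31375/6 - 3080) + (4840 - 3080)] · 2335 = 54767425/12.
Change in consumer surplus = 54767425/12 - 24750625/12 = 2501400.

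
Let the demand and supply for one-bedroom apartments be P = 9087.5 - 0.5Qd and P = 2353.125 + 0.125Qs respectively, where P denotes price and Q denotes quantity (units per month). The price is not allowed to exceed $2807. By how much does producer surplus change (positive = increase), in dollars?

Rearranging demand gives Qd = 18175 - 2P; rearranging supply gives Qs = 8P - 18825. In a free market, 18175 - 2P = 8P - 18825 gives the equilibrium P* = 3700, Q* = 10775.
Since 2807 < 3700, the ceiling is binding.
At P = 2807: Qd = 18175 - 2·2807 = 12561 and Qs = 8·2807 - 18825 = 3631.
Producer surplus without the control is ½ · (3700 - 2353.125) · 10775 = 7256289.0625.
With the ceiling, producers sell 3631 units at 2807, so PS = ½ · (2807 - 2353.125) · 3631 = 824010.0625.
Change in producer surplus = 824010.0625 - 7256289.0625 = -6432279.

-6432279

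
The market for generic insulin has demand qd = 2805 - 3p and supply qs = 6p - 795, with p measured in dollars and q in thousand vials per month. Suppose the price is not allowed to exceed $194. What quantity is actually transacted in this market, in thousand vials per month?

369

Without the control the market clears where 2805 - 3p = 6p - 795, i.e. p* = 400 and q* = 1605.
Since 194 < 400, the ceiling is binding.
At p = 194: qd = 2805 - 3·194 = 2223 and qs = 6·194 - 795 = 369.
The quantity actually transacted is the short side, supply: 369.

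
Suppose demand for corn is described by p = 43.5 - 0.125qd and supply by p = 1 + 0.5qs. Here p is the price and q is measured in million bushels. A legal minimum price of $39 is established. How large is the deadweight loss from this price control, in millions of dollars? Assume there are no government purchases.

320

Rearranging demand gives qd = 348 - 8p; rearranging supply gives qs = 2p - 2. In a free market, 348 - 8p = 2p - 2 gives the equilibrium p* = 35, q* = 68.
The floor of 39 is above the equilibrium price 35, so it binds.
At p = 39: qd = 348 - 8·39 = 36 and qs = 2·39 - 2 = 76.
Quantity traded falls to 36. At q = 36 the demand price is (348 - 36)/8 = 39 and the supply price is (2 + 36)/2 = 19.
Deadweight loss = ½ · (39 - 19) · (68 - 36) = ½ · 20 · 32 = 320.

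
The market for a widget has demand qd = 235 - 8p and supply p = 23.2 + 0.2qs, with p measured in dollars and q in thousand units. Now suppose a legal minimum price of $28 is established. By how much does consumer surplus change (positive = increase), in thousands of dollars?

Rearranging supply gives qs = 5p - 116. Setting quantity demanded equal to quantity supplied, 235 - 8p = 5p - 116, gives p* = 27 and q* = 19.
Because the floor (28) lies above the market-clearing price, it is binding.
At p = 28: qd = 235 - 8·28 = 11 and qs = 5·28 - 116 = 24.
Consumer surplus without the control is ½ · (29.375 - 27) · 19 = 22.5625.
With the floor, consumers buy 11 units at 28, so CS = ½ · (29.375 - 28) · 11 = 7.5625.
Change in consumer surplus = 7.5625 - 22.5625 = -15.

-15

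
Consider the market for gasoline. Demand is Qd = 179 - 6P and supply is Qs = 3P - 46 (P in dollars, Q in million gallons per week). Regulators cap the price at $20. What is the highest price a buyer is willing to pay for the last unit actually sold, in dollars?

In a free market, 179 - 6P = 3P - 46 gives the equilibrium P* = 25, Q* = 29.
Since 20 < 25, the ceiling is binding.
At P = 20: Qd = 179 - 6·20 = 59 and Qs = 3·20 - 46 = 14.
Only 14 units reach the market. On the demand curve, the marginal buyer's willingness to pay at Q = 14 is (179 - 14)/6 = 27.5.

27.5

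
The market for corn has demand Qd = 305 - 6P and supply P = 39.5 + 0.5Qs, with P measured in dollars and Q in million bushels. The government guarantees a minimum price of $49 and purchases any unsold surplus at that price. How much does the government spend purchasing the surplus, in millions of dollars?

392

Rearranging supply gives Qs = 2P - 79. Setting quantity demanded equal to quantity supplied, 305 - 6P = 2P - 79, gives P* = 48 and Q* = 17.
Since 49 > 48, the floor is binding.
At P = 49: Qd = 305 - 6·49 = 11 and Qs = 2·49 - 79 = 19.
Surplus = Qs - Qd = 8.
Government expenditure = surplus × support price = 8 × 49 = 392.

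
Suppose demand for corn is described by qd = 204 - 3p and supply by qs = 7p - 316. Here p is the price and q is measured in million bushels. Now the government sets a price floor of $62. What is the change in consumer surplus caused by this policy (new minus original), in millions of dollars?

In a free market, 204 - 3p = 7p - 316 gives the equilibrium p* = 52, q* = 48.
Because the floor (62) lies above the market-clearing price, it is binding.
At p = 62: qd = 204 - 3·62 = 18 and qs = 7·62 - 316 = 118.
Consumer surplus without the control is ½ · (68 - 52) · 48 = 384.
With the floor, consumers buy 18 units at 62, so CS = ½ · (68 - 62) · 18 = 54.
Change in consumer surplus = 54 - 384 = -330.

-330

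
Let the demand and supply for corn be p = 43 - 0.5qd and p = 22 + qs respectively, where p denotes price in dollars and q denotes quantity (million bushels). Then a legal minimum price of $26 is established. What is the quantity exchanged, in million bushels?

Rearranging demand gives qd = 86 - 2p; rearranging supply gives qs = p - 22. Equilibrium: 86 - 2p = p - 22, so 108 = 3p and p* = 36, q* = 14.
The floor of 26 is below the equilibrium price 36, so it is not binding; the market clears at p* = 36, q* = 14.

14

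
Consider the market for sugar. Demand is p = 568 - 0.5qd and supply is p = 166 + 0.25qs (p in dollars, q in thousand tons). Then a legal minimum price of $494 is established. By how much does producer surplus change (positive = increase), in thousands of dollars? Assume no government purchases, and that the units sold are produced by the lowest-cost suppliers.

9894

Rearranging demand gives qd = 1136 - 2p; rearranging supply gives qs = 4p - 664. Without the control the market clears where 1136 - 2p = 4p - 664, i.e. p* = 300 and q* = 536.
Since 494 > 300, the floor is binding.
At p = 494: qd = 1136 - 2·494 = 148 and qs = 4·494 - 664 = 1312.
Producer surplus without the control is ½ · (300 - 166) · 536 = 35912.
With the floor, 148 units are sold at 494. The supply price at q = 148 is 203, so PS = ½ · [(494 - 166) + (494 - 203)] · 148 = 45806.
Change in producer surplus = 45806 - 35912 = 9894.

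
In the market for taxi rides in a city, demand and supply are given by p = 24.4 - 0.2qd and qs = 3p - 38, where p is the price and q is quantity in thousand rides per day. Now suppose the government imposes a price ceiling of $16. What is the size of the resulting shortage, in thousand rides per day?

Rearranging demand gives qd = 122 - 5p. In a free market, 122 - 5p = 3p - 38 gives the equilibrium p* = 20, q* = 22.
Since 16 < 20, the ceiling is binding.
At p = 16: qd = 122 - 5·16 = 42 and qs = 3·16 - 38 = 10.
Shortage = qd - qs = 42 - 10 = 32.

32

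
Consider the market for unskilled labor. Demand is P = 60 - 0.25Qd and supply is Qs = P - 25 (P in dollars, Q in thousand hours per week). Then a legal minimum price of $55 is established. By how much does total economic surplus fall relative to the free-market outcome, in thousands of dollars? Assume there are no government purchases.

Rearranging demand gives Qd = 240 - 4P. Equilibrium: 240 - 4P = P - 25, so 265 = 5P and P* = 53, Q* = 28.
Because the floor (55) lies above the market-clearing price, it is binding.
At P = 55: Qd = 240 - 4·55 = 20 and Qs = 55 - 25 = 30.
Quantity traded falls to 20. At Q = 20 the demand price is (240 - 20)/4 = 55 and the supply price is 25 + 20 = 45.
Deadweight loss = ½ · (55 - 45) · (28 - 20) = ½ · 10 · 8 = 40.

40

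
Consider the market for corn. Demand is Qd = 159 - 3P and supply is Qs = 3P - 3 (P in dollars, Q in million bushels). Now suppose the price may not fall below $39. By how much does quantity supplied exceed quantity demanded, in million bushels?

Without the control the market clears where 159 - 3P = 3P - 3, i.e. P* = 27 and Q* = 78.
Since 39 > 27, the floor is binding.
At P = 39: Qd = 159 - 3·39 = 42 and Qs = 3·39 - 3 = 114.
Surplus = Qs - Qd = 114 - 42 = 72.

72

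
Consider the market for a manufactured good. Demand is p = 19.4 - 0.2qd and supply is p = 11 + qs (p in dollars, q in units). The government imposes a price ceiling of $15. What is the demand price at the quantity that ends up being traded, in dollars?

18.6

Rearranging demand gives qd = 97 - 5p; rearranging supply gives qs = p - 11. Equilibrium: 97 - 5p = p - 11, so 108 = 6p and p* = 18, q* = 7.
Because the ceiling (15) lies below the market-clearing price, it is binding.
At p = 15: qd = 97 - 5·15 = 22 and qs = 15 - 11 = 4.
Only 4 units reach the market. On the demand curve, the marginal buyer's willingness to pay at q = 4 is (97 - 4)/5 = 18.6.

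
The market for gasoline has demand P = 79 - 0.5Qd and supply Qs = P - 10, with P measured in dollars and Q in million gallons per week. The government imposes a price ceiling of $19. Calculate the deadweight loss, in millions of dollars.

Rearranging demand gives Qd = 158 - 2P. In a free market, 158 - 2P = P - 10 gives the equilibrium P* = 56, Q* = 46.
The ceiling of 19 is below the equilibrium price 56, so it binds.
At P = 19: Qd = 158 - 2·19 = 120 and Qs = 19 - 10 = 9.
Quantity traded falls to 9. At Q = 9 the demand price is (158 - 9)/2 = 74.5 and the supply price is 10 + 9 = 19.
Deadweight loss = ½ · (74.5 - 19) · (46 - 9) = ½ · 55.5 · 37 = 1026.75.

1026.75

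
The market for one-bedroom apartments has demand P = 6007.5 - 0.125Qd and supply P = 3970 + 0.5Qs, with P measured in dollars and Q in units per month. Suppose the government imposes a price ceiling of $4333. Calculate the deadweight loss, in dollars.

2006611.25

Rearranging demand gives Qd = 48060 - 8P; rearranging supply gives Qs = 2P - 7940. Equilibrium: 48060 - 8P = 2P - 7940, so 56000 = 10P and P* = 5600, Q* = 3260.
Since 4333 < 5600, the ceiling is binding.
At P = 4333: Qd = 48060 - 8·4333 = 13396 and Qs = 2·4333 - 7940 = 726.
Quantity traded falls to 726. At Q = 726 the demand price is (48060 - 726)/8 = 5916.75 and the supply price is (7940 + 726)/2 = 4333.
Deadweight loss = ½ · (5916.75 - 4333) · (3260 - 726) = ½ · 1583.75 · 2534 = 2006611.25.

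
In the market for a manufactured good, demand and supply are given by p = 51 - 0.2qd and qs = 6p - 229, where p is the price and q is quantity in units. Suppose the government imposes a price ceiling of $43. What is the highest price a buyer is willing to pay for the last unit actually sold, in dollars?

45.2

Rearranging demand gives qd = 255 - 5p. In a free market, 255 - 5p = 6p - 229 gives the equilibrium p* = 44, q* = 35.
Because the ceiling (43) lies below the market-clearing price, it is binding.
At p = 43: qd = 255 - 5·43 = 40 and qs = 6·43 - 229 = 29.
Only 29 units reach the market. On the demand curve, the marginal buyer's willingness to pay at q = 29 is (255 - 29)/5 = 45.2.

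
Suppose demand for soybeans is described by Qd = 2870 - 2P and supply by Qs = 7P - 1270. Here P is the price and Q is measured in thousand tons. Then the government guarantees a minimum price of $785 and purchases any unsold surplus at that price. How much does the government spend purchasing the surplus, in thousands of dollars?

2296125

Equilibrium: 2870 - 2P = 7P - 1270, so 4140 = 9P and P* = 460, Q* = 1950.
Because the floor (785) lies above the market-clearing price, it is binding.
At P = 785: Qd = 2870 - 2·785 = 1300 and Qs = 7·785 - 1270 = 4225.
Surplus = Qs - Qd = 2925.
Government expenditure = surplus × support price = 2925 × 785 = 2296125.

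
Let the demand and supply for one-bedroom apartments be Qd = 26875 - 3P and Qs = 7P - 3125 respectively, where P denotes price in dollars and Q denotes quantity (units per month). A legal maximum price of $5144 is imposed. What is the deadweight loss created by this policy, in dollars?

Equilibrium: 26875 - 3P = 7P - 3125, so 30000 = 10P and P* = 3000, Q* = 17875.
The ceiling of 5144 is above the equilibrium price 3000, so it is not binding; the market clears at P* = 3000, Q* = 17875.
Since the control does not bind, no trades are prevented and deadweight loss is zero.

0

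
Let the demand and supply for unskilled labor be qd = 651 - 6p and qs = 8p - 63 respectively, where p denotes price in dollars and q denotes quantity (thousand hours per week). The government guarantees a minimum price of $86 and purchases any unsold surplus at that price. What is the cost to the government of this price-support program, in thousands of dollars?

42140

Setting quantity demanded equal to quantity supplied, 651 - 6p = 8p - 63, gives p* = 51 and q* = 345.
Because the floor (86) lies above the market-clearing price, it is binding.
At p = 86: qd = 651 - 6·86 = 135 and qs = 8·86 - 63 = 625.
Surplus = qs - qd = 490.
Government expenditure = surplus × support price = 490 × 86 = 42140.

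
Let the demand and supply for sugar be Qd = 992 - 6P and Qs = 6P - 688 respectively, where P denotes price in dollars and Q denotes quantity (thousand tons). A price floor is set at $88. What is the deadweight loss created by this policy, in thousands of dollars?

Setting quantity demanded equal to quantity supplied, 992 - 6P = 6P - 688, gives P* = 140 and Q* = 152.
The floor of 88 is below the equilibrium price 140, so it is not binding; the market clears at P* = 140, Q* = 152.
Since the control does not bind, no trades are prevented and deadweight loss is zero.

0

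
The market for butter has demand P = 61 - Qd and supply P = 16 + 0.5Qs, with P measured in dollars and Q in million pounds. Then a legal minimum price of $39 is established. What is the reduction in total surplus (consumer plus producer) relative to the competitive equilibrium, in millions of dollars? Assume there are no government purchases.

48

Rearranging demand gives Qd = 61 - P; rearranging supply gives Qs = 2P - 32. Without the control the market clears where 61 - P = 2P - 32, i.e. P* = 31 and Q* = 30.
Because the floor (39) lies above the market-clearing price, it is binding.
At P = 39: Qd = 61 - 39 = 22 and Qs = 2·39 - 32 = 46.
Quantity traded falls to 22. At Q = 22 the demand price is 61 - 22 = 39 and the supply price is (32 + 22)/2 = 27.
Deadweight loss = ½ · (39 - 27) · (30 - 22) = ½ · 12 · 8 = 48.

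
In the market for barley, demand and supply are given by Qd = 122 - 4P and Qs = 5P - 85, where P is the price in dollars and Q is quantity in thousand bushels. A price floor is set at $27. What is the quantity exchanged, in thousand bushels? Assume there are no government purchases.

14

Without the control the market clears where 122 - 4P = 5P - 85, i.e. P* = 23 and Q* = 30.
The floor of 27 is above the equilibrium price 23, so it binds.
At P = 27: Qd = 122 - 4·27 = 14 and Qs = 5·27 - 85 = 50.
The quantity actually transacted is the short side, demand: 14.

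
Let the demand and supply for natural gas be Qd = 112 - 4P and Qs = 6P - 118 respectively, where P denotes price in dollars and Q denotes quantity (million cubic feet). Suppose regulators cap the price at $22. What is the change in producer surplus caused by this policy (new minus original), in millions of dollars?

-17

Setting quantity demanded equal to quantity supplied, 112 - 4P = 6P - 118, gives P* = 23 and Q* = 20.
Because the ceiling (22) lies below the market-clearing price, it is binding.
At P = 22: Qd = 112 - 4·22 = 24 and Qs = 6·22 - 118 = 14.
Producer surplus without the control is ½ · (23 - 59/3) · 20 = 100/3.
With the ceiling, producers sell 14 units at 22, so PS = ½ · (22 - 59/3) · 14 = 49/3.
Change in producer surplus = 49/3 - 100/3 = -17.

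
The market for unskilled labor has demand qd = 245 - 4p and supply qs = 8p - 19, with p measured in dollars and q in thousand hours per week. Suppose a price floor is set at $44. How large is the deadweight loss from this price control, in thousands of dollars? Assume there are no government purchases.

Equilibrium: 245 - 4p = 8p - 19, so 264 = 12p and p* = 22, q* = 157.
The floor of 44 is above the equilibrium price 22, so it binds.
At p = 44: qd = 245 - 4·44 = 69 and qs = 8·44 - 19 = 333.
Quantity traded falls to 69. At q = 69 the demand price is (245 - 69)/4 = 44 and the supply price is (19 + 69)/8 = 11.
Deadweight loss = ½ · (44 - 11) · (157 - 69) = ½ · 33 · 88 = 1452.

1452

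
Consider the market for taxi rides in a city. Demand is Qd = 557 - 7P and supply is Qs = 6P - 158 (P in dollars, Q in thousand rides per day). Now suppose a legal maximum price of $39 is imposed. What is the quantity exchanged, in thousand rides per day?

76

Equilibrium: 557 - 7P = 6P - 158, so 715 = 13P and P* = 55, Q* = 172.
Because the ceiling (39) lies below the market-clearing price, it is binding.
At P = 39: Qd = 557 - 7·39 = 284 and Qs = 6·39 - 158 = 76.
The quantity actually transacted is the short side, supply: 76.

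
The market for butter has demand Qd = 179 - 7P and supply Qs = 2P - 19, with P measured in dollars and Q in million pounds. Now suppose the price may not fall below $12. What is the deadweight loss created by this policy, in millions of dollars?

0

Without the control the market clears where 179 - 7P = 2P - 19, i.e. P* = 22 and Q* = 25.
The floor of 12 is below the equilibrium price 22, so it is not binding; the market clears at P* = 22, Q* = 25.
Since the control does not bind, no trades are prevented and deadweight loss is zero.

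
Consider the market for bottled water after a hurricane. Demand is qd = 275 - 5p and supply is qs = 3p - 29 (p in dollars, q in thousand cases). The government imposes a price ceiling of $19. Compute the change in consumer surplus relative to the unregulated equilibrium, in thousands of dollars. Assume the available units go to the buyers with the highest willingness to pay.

207.1

Equilibrium: 275 - 5p = 3p - 29, so 304 = 8p and p* = 38, q* = 85.
Since 19 < 38, the ceiling is binding.
At p = 19: qd = 275 - 5·19 = 180 and qs = 3·19 - 29 = 28.
Consumer surplus without the control is ½ · (55 - 38) · 85 = 722.5.
With the ceiling, 28 units are sold at 19 (assume they go to the highest-value buyers). The demand price at q = 28 is 49.4, so CS = ½ · [(55 - 19) + (49.4 - 19)] · 28 = 929.6.
Change in consumer surplus = 929.6 - 722.5 = 207.1.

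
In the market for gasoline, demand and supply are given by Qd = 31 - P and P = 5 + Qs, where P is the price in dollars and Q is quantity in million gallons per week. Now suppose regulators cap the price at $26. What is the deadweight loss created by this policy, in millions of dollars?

Rearranging supply gives Qs = P - 5. Equilibrium: 31 - P = P - 5, so 36 = 2P and P* = 18, Q* = 13.
Since 26 is above P* = 18, the ceiling does not bind and the free-market outcome prevails.
Since the control does not bind, no trades are prevented and deadweight loss is zero.

0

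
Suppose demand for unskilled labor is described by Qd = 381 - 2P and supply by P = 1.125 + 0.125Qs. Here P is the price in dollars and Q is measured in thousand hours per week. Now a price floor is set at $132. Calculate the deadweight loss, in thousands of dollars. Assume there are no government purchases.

Rearranging supply gives Qs = 8P - 9. Setting quantity demanded equal to quantity supplied, 381 - 2P = 8P - 9, gives P* = 39 and Q* = 303.
Since 132 > 39, the floor is binding.
At P = 132: Qd = 381 - 2·132 = 117 and Qs = 8·132 - 9 = 1047.
Quantity traded falls to 117. At Q = 117 the demand price is (381 - 117)/2 = 132 and the supply price is (9 + 117)/8 = 15.75.
Deadweight loss = ½ · (132 - 15.75) · (303 - 117) = ½ · 116.25 · 186 = 10811.25.

10811.25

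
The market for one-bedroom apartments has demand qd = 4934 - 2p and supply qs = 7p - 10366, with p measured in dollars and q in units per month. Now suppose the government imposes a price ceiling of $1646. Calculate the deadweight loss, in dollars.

45927

Equilibrium: 4934 - 2p = 7p - 10366, so 15300 = 9p and p* = 1700, q* = 1534.
The ceiling of 1646 is below the equilibrium price 1700, so it binds.
At p = 1646: qd = 4934 - 2·1646 = 1642 and qs = 7·1646 - 10366 = 1156.
Quantity traded falls to 1156. At q = 1156 the demand price is (4934 - 1156)/2 = 1889 and the supply price is (10366 + 1156)/7 = 1646.
Deadweight loss = ½ · (1889 - 1646) · (1534 - 1156) = ½ · 243 · 378 = 45927.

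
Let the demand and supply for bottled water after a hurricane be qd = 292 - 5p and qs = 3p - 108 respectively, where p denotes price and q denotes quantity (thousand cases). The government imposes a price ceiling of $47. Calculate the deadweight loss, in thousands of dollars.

21.6

Setting quantity demanded equal to quantity supplied, 292 - 5p = 3p - 108, gives p* = 50 and q* = 42.
The ceiling of 47 is below the equilibrium price 50, so it binds.
At p = 47: qd = 292 - 5·47 = 57 and qs = 3·47 - 108 = 33.
Quantity traded falls to 33. At q = 33 the demand price is (292 - 33)/5 = 51.8 and the supply price is (108 + 33)/3 = 47.
Deadweight loss = ½ · (51.8 - 47) · (42 - 33) = ½ · 4.8 · 9 = 21.6.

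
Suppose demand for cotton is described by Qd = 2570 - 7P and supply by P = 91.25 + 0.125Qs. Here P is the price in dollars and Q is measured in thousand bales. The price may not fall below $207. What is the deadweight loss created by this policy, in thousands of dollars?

0

Rearranging supply gives Qs = 8P - 730. Setting quantity demanded equal to quantity supplied, 2570 - 7P = 8P - 730, gives P* = 220 and Q* = 1030.
The floor of 207 is below the equilibrium price 220, so it is not binding; the market clears at P* = 220, Q* = 1030.
Since the control does not bind, no trades are prevented and deadweight loss is zero.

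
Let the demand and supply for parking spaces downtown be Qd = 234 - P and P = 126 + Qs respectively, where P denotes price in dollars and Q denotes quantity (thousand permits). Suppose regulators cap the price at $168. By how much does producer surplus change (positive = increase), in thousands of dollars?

Rearranging supply gives Qs = P - 126. Equilibrium: 234 - P = P - 126, so 360 = 2P and P* = 180, Q* = 54.
Because the ceiling (168) lies below the market-clearing price, it is binding.
At P = 168: Qd = 234 - 168 = 66 and Qs = 168 - 126 = 42.
Producer surplus without the control is ½ · (180 - 126) · 54 = 1458.
With the ceiling, producers sell 42 units at 168, so PS = ½ · (168 - 126) · 42 = 882.
Change in producer surplus = 882 - 1458 = -576.

-576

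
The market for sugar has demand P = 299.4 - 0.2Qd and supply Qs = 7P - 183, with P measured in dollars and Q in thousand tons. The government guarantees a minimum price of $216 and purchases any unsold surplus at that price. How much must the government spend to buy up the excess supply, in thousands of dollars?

196992

Rearranging demand gives Qd = 1497 - 5P. Equilibrium: 1497 - 5P = 7P - 183, so 1680 = 12P and P* = 140, Q* = 797.
Because the floor (216) lies above the market-clearing price, it is binding.
At P = 216: Qd = 1497 - 5·216 = 417 and Qs = 7·216 - 183 = 1329.
Surplus = Qs - Qd = 912.
Government expenditure = surplus × support price = 912 × 216 = 196992.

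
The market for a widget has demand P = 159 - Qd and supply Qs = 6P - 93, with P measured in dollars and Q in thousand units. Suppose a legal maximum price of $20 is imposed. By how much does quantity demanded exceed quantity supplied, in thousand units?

Rearranging demand gives Qd = 159 - P. Equilibrium: 159 - P = 6P - 93, so 252 = 7P and P* = 36, Q* = 123.
The ceiling of 20 is below the equilibrium price 36, so it binds.
At P = 20: Qd = 159 - 20 = 139 and Qs = 6·20 - 93 = 27.
Shortage = Qd - Qs = 139 - 27 = 112.

112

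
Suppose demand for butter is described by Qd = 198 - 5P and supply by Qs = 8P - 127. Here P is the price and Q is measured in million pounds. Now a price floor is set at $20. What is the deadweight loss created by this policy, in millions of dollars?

In a free market, 198 - 5P = 8P - 127 gives the equilibrium P* = 25, Q* = 73.
The floor of 20 is below the equilibrium price 25, so it is not binding; the market clears at P* = 25, Q* = 73.
Since the control does not bind, no trades are prevented and deadweight loss is zero.

0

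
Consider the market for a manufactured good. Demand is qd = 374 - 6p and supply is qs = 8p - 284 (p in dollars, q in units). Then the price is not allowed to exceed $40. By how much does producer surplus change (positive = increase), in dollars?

-448

In a free market, 374 - 6p = 8p - 284 gives the equilibrium p* = 47, q* = 92.
Since 40 < 47, the ceiling is binding.
At p = 40: qd = 374 - 6·40 = 134 and qs = 8·40 - 284 = 36.
Producer surplus without the control is ½ · (47 - 35.5) · 92 = 529.
With the ceiling, producers sell 36 units at 40, so PS = ½ · (40 - 35.5) · 36 = 81.
Change in producer surplus = 81 - 529 = -448.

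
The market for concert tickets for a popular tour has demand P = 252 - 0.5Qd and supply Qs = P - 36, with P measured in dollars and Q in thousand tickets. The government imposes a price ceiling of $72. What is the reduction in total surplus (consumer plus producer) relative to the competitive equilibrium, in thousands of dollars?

8748

Rearranging demand gives Qd = 504 - 2P. In a free market, 504 - 2P = P - 36 gives the equilibrium P* = 180, Q* = 144.
Because the ceiling (72) lies below the market-clearing price, it is binding.
At P = 72: Qd = 504 - 2·72 = 360 and Qs = 72 - 36 = 36.
Quantity traded falls to 36. At Q = 36 the demand price is (504 - 36)/2 = 234 and the supply price is 36 + 36 = 72.
Deadweight loss = ½ · (234 - 72) · (144 - 36) = ½ · 162 · 108 = 8748.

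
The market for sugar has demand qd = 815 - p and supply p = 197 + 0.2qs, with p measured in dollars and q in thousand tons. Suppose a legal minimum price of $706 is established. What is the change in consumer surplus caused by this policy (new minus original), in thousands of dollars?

-126672

Rearranging supply gives qs = 5p - 985. Setting quantity demanded equal to quantity supplied, 815 - p = 5p - 985, gives p* = 300 and q* = 515.
The floor of 706 is above the equilibrium price 300, so it binds.
At p = 706: qd = 815 - 706 = 109 and qs = 5·706 - 985 = 2545.
Consumer surplus without the control is ½ · (815 - 300) · 515 = 132612.5.
With the floor, consumers buy 109 units at 706, so CS = ½ · (815 - 706) · 109 = 5940.5.
Change in consumer surplus = 5940.5 - 132612.5 = -126672.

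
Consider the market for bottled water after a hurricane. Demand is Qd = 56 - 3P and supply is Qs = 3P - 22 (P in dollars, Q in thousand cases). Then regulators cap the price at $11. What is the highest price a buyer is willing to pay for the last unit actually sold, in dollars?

Setting quantity demanded equal to quantity supplied, 56 - 3P = 3P - 22, gives P* = 13 and Q* = 17.
Because the ceiling (11) lies below the market-clearing price, it is binding.
At P = 11: Qd = 56 - 3·11 = 23 and Qs = 3·11 - 22 = 11.
Only 11 units reach the market. On the demand curve, the marginal buyer's willingness to pay at Q = 11 is (56 - 11)/3 = 15.

15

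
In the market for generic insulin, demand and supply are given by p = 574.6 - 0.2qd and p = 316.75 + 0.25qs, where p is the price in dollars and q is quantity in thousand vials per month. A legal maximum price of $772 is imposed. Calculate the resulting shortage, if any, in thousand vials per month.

0

Rearranging demand gives qd = 2873 - 5p; rearranging supply gives qs = 4p - 1267. In a free market, 2873 - 5p = 4p - 1267 gives the equilibrium p* = 460, q* = 573.
Since 772 is above p* = 460, the ceiling does not bind and the free-market outcome prevails.
Since the control does not bind, there is no shortage.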